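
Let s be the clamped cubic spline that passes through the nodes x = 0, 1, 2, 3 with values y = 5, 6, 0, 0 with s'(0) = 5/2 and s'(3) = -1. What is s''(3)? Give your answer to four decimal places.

Put m_i = s'' at the i-th knot. Here h = (1, 1, 1) and Δ = (1, -6, 0), so the interior equations h_(i-1)·m_(i-1) + 2(h_(i-1)+h_i)·m_i + h_i·m_(i+1) = 6(Δ_i − Δ_(i-1)) read
  1·m_0 + 4·m_1 + 1·m_2 = 6(Δ_1 - Δ_0) = -42
  1·m_1 + 4·m_2 + 1·m_3 = 6(Δ_2 - Δ_1) = 36
Clamped end conditions give two more equations: 2h_0·m_0 + h_0·m_1 = 6(Δ_0 - s'(0)) = -9 and h_2·m_2 + 2h_2·m_3 = 6(s'(3) - Δ_2) = -6.
Forward elimination and back-substitution give m_0 = 46/15, m_1 = -227/15, m_2 = 232/15, m_3 = -161/15.

-10.7333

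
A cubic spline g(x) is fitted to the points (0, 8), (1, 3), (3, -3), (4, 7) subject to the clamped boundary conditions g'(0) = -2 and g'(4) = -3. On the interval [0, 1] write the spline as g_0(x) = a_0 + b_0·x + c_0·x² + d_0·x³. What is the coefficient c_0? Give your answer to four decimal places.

With m_i denoting the second derivative at x_i, h_i = 1, 2, 1, and Δ_i = (y_(i+1) − y_i)/h_i = -5, -3, 10:
  1·m_0 + 6·m_1 + 2·m_2 = 6(Δ_1 - Δ_0) = 12
  2·m_1 + 6·m_2 + 1·m_3 = 6(Δ_2 - Δ_1) = 78
Clamped end conditions give two more equations: 2h_0·m_0 + h_0·m_1 = 6(Δ_0 - g'(0)) = -18 and h_2·m_2 + 2h_2·m_3 = 6(g'(4) - Δ_2) = -78.
Solving: m_0 = -236/35, m_1 = -158/35, m_2 = 802/35, m_3 = -1766/35.
On [0, 1], with g_0(x) = a_0 + b_0·x + c_0·x² + d_0·x³: c_0 = m_0/2 = -118/35, d_0 = (m_1 - m_0)/(6h_0) = 13/35, b_0 = Δ_0 - h_0(2m_0 + m_1)/6 = -2.

-3.3714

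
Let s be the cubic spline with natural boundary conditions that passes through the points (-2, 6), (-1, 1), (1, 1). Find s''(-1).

Write m_i for s''(x_i). With h_i = 1, 2 and divided differences Δ_i = -5, 0, the continuity of s' gives the tridiagonal system
  1·m_0 + 6·m_1 + 2·m_2 = 6(Δ_1 - Δ_0) = 30
Natural end conditions: m_0 = m_2 = 0.
Solving the tridiagonal system: m_0 = 0, m_1 = 5, m_2 = 0.

5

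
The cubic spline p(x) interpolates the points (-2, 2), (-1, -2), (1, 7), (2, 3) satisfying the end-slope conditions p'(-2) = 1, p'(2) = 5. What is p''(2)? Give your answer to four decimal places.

With M_i denoting the second derivative at x_i, h_i = 1, 2, 1, and Δ_i = (y_(i+1) − y_i)/h_i = -4, 9/2, -4:
  1·M_0 + 6·M_1 + 2·M_2 = 6(Δ_1 - Δ_0) = 51
  2·M_1 + 6·M_2 + 1·M_3 = 6(Δ_2 - Δ_1) = -51
Clamped end conditions give two more equations: 2h_0·M_0 + h_0·M_1 = 6(Δ_0 - p'(-2)) = -30 and h_2·M_2 + 2h_2·M_3 = 6(p'(2) - Δ_2) = 54.
Solving the tridiagonal system: M_0 = -871/35, M_1 = 692/35, M_2 = -748/35, M_3 = 1319/35.

37.6857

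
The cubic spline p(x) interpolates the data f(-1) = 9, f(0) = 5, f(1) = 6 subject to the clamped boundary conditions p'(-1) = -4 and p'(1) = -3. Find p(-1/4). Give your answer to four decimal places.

With M_i denoting the second derivative at x_i, h_i = 1, 1, and Δ_i = (y_(i+1) − y_i)/h_i = -4, 1:
  1·M_0 + 4·M_1 + 1·M_2 = 6(Δ_1 - Δ_0) = 30
Clamped end conditions give two more equations: 2h_0·M_0 + h_0·M_1 = 6(Δ_0 - p'(-1)) = 0 and h_1·M_1 + 2h_1·M_2 = 6(p'(1) - Δ_1) = -24.
Solving the tridiagonal system: M_0 = -7, M_1 = 14, M_2 = -19.
On [-1, 0], p(x) = 9 - 4·(x + 1) - 7/2·(x + 1)² + 7/2·(x + 1)³.
With (x + 1) = 3/4: p(-1/4) = 705/128.

5.5078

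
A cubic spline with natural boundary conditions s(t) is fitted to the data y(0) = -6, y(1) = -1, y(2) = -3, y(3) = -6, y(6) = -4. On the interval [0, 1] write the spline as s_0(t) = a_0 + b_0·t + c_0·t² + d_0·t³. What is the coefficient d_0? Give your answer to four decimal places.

-1.7701

With m_i denoting the second derivative at x_i, h_i = 1, 1, 1, 3, and Δ_i = (y_(i+1) − y_i)/h_i = 5, -2, -3, 2/3:
  1·m_0 + 4·m_1 + 1·m_2 = 6(Δ_1 - Δ_0) = -42
  1·m_1 + 4·m_2 + 1·m_3 = 6(Δ_2 - Δ_1) = -6
  1·m_2 + 8·m_3 + 3·m_4 = 6(Δ_3 - Δ_2) = 22
Natural end conditions: m_0 = m_4 = 0.
Solving the tridiagonal system: m_0 = 0, m_1 = -308/29, m_2 = 14/29, m_3 = 78/29, m_4 = 0.
On [0, 1], with s_0(t) = a_0 + b_0·t + c_0·t² + d_0·t³: c_0 = m_0/2 = 0, d_0 = (m_1 - m_0)/(6h_0) = -154/87, b_0 = Δ_0 - h_0(2m_0 + m_1)/6 = 589/87.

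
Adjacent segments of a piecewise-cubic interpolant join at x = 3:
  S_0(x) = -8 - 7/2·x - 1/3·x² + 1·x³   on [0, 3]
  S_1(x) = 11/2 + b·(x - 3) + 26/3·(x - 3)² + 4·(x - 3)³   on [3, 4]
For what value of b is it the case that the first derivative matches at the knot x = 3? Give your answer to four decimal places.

S_0'(x) = -7/2 - 2/3·x + 3·x², so S_0'(3) = 43/2. On the right, S_1'(3) = b, so b = 43/2.

21.5000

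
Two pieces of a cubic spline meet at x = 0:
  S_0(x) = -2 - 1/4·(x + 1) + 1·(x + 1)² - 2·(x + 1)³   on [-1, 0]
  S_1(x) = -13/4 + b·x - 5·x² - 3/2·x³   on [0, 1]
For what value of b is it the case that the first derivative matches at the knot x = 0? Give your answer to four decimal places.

-4.2500

S_0'(x) = -1/4 + 2·(x + 1) - 6·(x + 1)², so S_0'(0) = -17/4. On the right, S_1'(0) = b, so b = -17/4.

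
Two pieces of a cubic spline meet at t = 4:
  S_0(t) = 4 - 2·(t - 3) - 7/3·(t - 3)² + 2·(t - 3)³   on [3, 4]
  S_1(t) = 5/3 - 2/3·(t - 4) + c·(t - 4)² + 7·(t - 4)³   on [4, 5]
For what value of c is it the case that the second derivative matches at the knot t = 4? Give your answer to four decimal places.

3.6667

S_0''(t) = -14/3 + 12·(t - 3), so S_0''(4) = 22/3. On the right, S_1''(4) = 2c, so c = 11/3.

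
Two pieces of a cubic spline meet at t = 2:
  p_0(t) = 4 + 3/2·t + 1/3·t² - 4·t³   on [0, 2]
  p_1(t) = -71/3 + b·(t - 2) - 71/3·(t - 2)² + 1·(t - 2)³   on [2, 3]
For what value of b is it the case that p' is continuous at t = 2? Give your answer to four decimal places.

p_0'(t) = 3/2 + 2/3·t - 12·t², so p_0'(2) = -271/6. On the right, p_1'(2) = b, so b = -271/6.

-45.1667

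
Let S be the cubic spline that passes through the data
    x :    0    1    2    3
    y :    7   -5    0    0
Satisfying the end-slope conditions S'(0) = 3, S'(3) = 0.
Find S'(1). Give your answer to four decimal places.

-7.4000

With m_i denoting the second derivative at x_i, h_i = 1, 1, 1, and Δ_i = (y_(i+1) − y_i)/h_i = -12, 5, 0:
  1·m_0 + 4·m_1 + 1·m_2 = 6(Δ_1 - Δ_0) = 102
  1·m_1 + 4·m_2 + 1·m_3 = 6(Δ_2 - Δ_1) = -30
Clamped end conditions give two more equations: 2h_0·m_0 + h_0·m_1 = 6(Δ_0 - S'(0)) = -90 and h_2·m_2 + 2h_2·m_3 = 6(S'(3) - Δ_2) = 0.
Solving the tridiagonal system: m_0 = -346/5, m_1 = 242/5, m_2 = -112/5, m_3 = 56/5.
On [1, 2], S'(x) = b_1 + 2c_1·(x - 1) + 3d_1·(x - 1)² with b_1 = Δ_1 - h_1(2m_1 + m_2)/6 = -37/5, c_1 = m_1/2 = 121/5, d_1 = (m_2 - m_1)/(6h_1) = -59/5. So S'(1) = -37/5.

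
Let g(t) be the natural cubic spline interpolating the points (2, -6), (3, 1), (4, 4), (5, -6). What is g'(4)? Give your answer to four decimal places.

With σ_i denoting the second derivative at x_i, h_i = 1, 1, 1, and Δ_i = (y_(i+1) − y_i)/h_i = 7, 3, -10:
  1·σ_0 + 4·σ_1 + 1·σ_2 = 6(Δ_1 - Δ_0) = -24
  1·σ_1 + 4·σ_2 + 1·σ_3 = 6(Δ_2 - Δ_1) = -78
Natural end conditions: σ_0 = σ_3 = 0.
Forward elimination and back-substitution give σ_0 = 0, σ_1 = -6/5, σ_2 = -96/5, σ_3 = 0.
On [4, 5], g'(t) = b_2 + 2c_2·(t - 4) + 3d_2·(t - 4)² with b_2 = Δ_2 - h_2(2σ_2 + σ_3)/6 = -18/5, c_2 = σ_2/2 = -48/5, d_2 = (σ_3 - σ_2)/(6h_2) = 16/5. So g'(4) = -18/5.

-3.6000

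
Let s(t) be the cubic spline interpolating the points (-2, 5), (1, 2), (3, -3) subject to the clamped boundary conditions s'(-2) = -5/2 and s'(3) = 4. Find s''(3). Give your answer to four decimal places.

With m_i denoting the second derivative at x_i, h_i = 3, 2, and Δ_i = (y_(i+1) − y_i)/h_i = -1, -5/2:
  3·m_0 + 10·m_1 + 2·m_2 = 6(Δ_1 - Δ_0) = -9
Clamped end conditions give two more equations: 2h_0·m_0 + h_0·m_1 = 6(Δ_0 - s'(-2)) = 9 and h_1·m_1 + 2h_1·m_2 = 6(s'(3) - Δ_1) = 39.
Solving: m_0 = 37/10, m_1 = -22/5, m_2 = 239/20.

11.9500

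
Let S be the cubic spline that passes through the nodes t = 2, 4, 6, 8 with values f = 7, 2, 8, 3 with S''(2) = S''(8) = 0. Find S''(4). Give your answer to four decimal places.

5.5000

Put M_i = S'' at the i-th knot. Here h = (2, 2, 2) and Δ = (-5/2, 3, -5/2), so the interior equations h_(i-1)·M_(i-1) + 2(h_(i-1)+h_i)·M_i + h_i·M_(i+1) = 6(Δ_i − Δ_(i-1)) read
  2·M_0 + 8·M_1 + 2·M_2 = 6(Δ_1 - Δ_0) = 33
  2·M_1 + 8·M_2 + 2·M_3 = 6(Δ_2 - Δ_1) = -33
Natural end conditions: M_0 = M_3 = 0.
Forward elimination and back-substitution give M_0 = 0, M_1 = 11/2, M_2 = -11/2, M_3 = 0.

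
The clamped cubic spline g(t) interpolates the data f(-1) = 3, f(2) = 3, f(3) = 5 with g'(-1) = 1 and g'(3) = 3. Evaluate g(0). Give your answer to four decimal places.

Put M_i = g'' at the i-th knot. Here h = (3, 1) and Δ = (0, 2), so the interior equations h_(i-1)·M_(i-1) + 2(h_(i-1)+h_i)·M_i + h_i·M_(i+1) = 6(Δ_i − Δ_(i-1)) read
  3·M_0 + 8·M_1 + 1·M_2 = 6(Δ_1 - Δ_0) = 12
Clamped end conditions give two more equations: 2h_0·M_0 + h_0·M_1 = 6(Δ_0 - g'(-1)) = -6 and h_1·M_1 + 2h_1·M_2 = 6(g'(3) - Δ_1) = 6.
Forward elimination and back-substitution give M_0 = -2, M_1 = 2, M_2 = 2.
On [-1, 2], g(t) = 3 + 1·(t + 1) - 1·(t + 1)² + 2/9·(t + 1)³.
With (t + 1) = 1: g(0) = 29/9.

3.2222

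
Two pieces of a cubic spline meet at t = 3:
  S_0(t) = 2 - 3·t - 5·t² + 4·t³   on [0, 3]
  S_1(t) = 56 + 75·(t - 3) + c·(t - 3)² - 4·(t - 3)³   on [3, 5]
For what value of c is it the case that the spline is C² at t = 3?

31

S_0''(t) = -10 + 24·t, so S_0''(3) = 62. On the right, S_1''(3) = 2c, so c = 31.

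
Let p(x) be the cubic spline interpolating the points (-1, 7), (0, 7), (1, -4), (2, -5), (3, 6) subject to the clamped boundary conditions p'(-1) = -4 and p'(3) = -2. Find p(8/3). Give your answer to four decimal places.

With M_i denoting the second derivative at x_i, h_i = 1, 1, 1, 1, and Δ_i = (y_(i+1) − y_i)/h_i = 0, -11, -1, 11:
  1·M_0 + 4·M_1 + 1·M_2 = 6(Δ_1 - Δ_0) = -66
  1·M_1 + 4·M_2 + 1·M_3 = 6(Δ_2 - Δ_1) = 60
  1·M_2 + 4·M_3 + 1·M_4 = 6(Δ_3 - Δ_2) = 72
Clamped end conditions give two more equations: 2h_0·M_0 + h_0·M_1 = 6(Δ_0 - p'(-1)) = 24 and h_3·M_3 + 2h_3·M_4 = 6(p'(3) - Δ_3) = -78.
Forward elimination and back-substitution give M_0 = 101/4, M_1 = -53/2, M_2 = 59/4, M_3 = 55/2, M_4 = -211/4.
On [2, 3], p(x) = -5 + 85/8·(x - 2) + 55/4·(x - 2)² - 107/8·(x - 2)³.
With (x - 2) = 2/3: p(8/3) = 457/108.

4.2315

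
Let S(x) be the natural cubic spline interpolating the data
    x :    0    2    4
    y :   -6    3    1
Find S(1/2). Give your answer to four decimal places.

Write M_i for S''(x_i). With h_i = 2, 2 and divided differences Δ_i = 9/2, -1, the continuity of S' gives the tridiagonal system
  2·M_0 + 8·M_1 + 2·M_2 = 6(Δ_1 - Δ_0) = -33
Natural end conditions: M_0 = M_2 = 0.
Hence M_0 = 0, M_1 = -33/8, M_2 = 0.
On [0, 2], S(x) = -6 + 47/8·x + 0·x² - 11/32·x³.
With x = 1/2: S(1/2) = -795/256.

-3.1055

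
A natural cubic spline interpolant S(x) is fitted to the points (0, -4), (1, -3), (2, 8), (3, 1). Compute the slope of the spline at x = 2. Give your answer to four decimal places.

Put M_i = S'' at the i-th knot. Here h = (1, 1, 1) and Δ = (1, 11, -7), so the interior equations h_(i-1)·M_(i-1) + 2(h_(i-1)+h_i)·M_i + h_i·M_(i+1) = 6(Δ_i − Δ_(i-1)) read
  1·M_0 + 4·M_1 + 1·M_2 = 6(Δ_1 - Δ_0) = 60
  1·M_1 + 4·M_2 + 1·M_3 = 6(Δ_2 - Δ_1) = -108
Natural end conditions: M_0 = M_3 = 0.
Solving: M_0 = 0, M_1 = 116/5, M_2 = -164/5, M_3 = 0.
On [2, 3], S'(x) = b_2 + 2c_2·(x - 2) + 3d_2·(x - 2)² with b_2 = Δ_2 - h_2(2M_2 + M_3)/6 = 59/15, c_2 = M_2/2 = -82/5, d_2 = (M_3 - M_2)/(6h_2) = 82/15. So S'(2) = 59/15.

3.9333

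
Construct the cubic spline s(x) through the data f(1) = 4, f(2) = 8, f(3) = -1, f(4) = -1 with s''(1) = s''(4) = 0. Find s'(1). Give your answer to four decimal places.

Put m_i = s'' at the i-th knot. Here h = (1, 1, 1) and Δ = (4, -9, 0), so the interior equations h_(i-1)·m_(i-1) + 2(h_(i-1)+h_i)·m_i + h_i·m_(i+1) = 6(Δ_i − Δ_(i-1)) read
  1·m_0 + 4·m_1 + 1·m_2 = 6(Δ_1 - Δ_0) = -78
  1·m_1 + 4·m_2 + 1·m_3 = 6(Δ_2 - Δ_1) = 54
Natural end conditions: m_0 = m_3 = 0.
Forward elimination and back-substitution give m_0 = 0, m_1 = -122/5, m_2 = 98/5, m_3 = 0.
On [1, 2], s'(x) = b_0 + 2c_0·(x - 1) + 3d_0·(x - 1)² with b_0 = Δ_0 - h_0(2m_0 + m_1)/6 = 121/15, c_0 = m_0/2 = 0, d_0 = (m_1 - m_0)/(6h_0) = -61/15. So s'(1) = 121/15.

8.0667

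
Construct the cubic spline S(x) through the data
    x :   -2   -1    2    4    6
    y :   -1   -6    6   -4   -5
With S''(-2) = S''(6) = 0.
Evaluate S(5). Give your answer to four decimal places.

-5.9482

Put M_i = S'' at the i-th knot. Here h = (1, 3, 2, 2) and Δ = (-5, 4, -5, -1/2), so the interior equations h_(i-1)·M_(i-1) + 2(h_(i-1)+h_i)·M_i + h_i·M_(i+1) = 6(Δ_i − Δ_(i-1)) read
  1·M_0 + 8·M_1 + 3·M_2 = 6(Δ_1 - Δ_0) = 54
  3·M_1 + 10·M_2 + 2·M_3 = 6(Δ_2 - Δ_1) = -54
  2·M_2 + 8·M_3 + 2·M_4 = 6(Δ_3 - Δ_2) = 27
Natural end conditions: M_0 = M_4 = 0.
Hence M_0 = 0, M_1 = 2781/268, M_2 = -648/67, M_3 = 3105/536, M_4 = 0.
On [4, 6], S(x) = -4 - 1169/268·(x - 4) + 3105/1072·(x - 4)² - 1035/2144·(x - 4)³.
With (x - 4) = 1: S(5) = -12753/2144.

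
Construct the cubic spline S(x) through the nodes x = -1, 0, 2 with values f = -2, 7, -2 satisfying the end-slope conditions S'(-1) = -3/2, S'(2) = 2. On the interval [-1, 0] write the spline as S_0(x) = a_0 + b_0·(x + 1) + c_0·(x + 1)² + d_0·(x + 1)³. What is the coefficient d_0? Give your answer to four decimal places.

-12.5833

Let m_i = S''(x_i). Step sizes h_i = 1, 2; slopes of the chords Δ_i = (y_(i+1) - y_i)/h_i = 9, -9/2.
  1·m_0 + 6·m_1 + 2·m_2 = 6(Δ_1 - Δ_0) = -81
Clamped end conditions give two more equations: 2h_0·m_0 + h_0·m_1 = 6(Δ_0 - S'(-1)) = 63 and h_1·m_1 + 2h_1·m_2 = 6(S'(2) - Δ_1) = 39.
Solving the tridiagonal system: m_0 = 277/6, m_1 = -88/3, m_2 = 293/12.
On [-1, 0], with S_0(x) = a_0 + b_0·(x + 1) + c_0·(x + 1)² + d_0·(x + 1)³: c_0 = m_0/2 = 277/12, d_0 = (m_1 - m_0)/(6h_0) = -151/12, b_0 = Δ_0 - h_0(2m_0 + m_1)/6 = -3/2.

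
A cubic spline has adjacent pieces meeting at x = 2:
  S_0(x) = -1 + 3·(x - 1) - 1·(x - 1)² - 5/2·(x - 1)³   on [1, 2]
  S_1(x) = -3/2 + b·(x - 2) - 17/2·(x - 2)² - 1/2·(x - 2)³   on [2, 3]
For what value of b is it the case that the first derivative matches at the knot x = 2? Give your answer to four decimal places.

-6.5000

S_0'(x) = 3 - 2·(x - 1) - 15/2·(x - 1)², so S_0'(2) = -13/2. On the right, S_1'(2) = b, so b = -13/2.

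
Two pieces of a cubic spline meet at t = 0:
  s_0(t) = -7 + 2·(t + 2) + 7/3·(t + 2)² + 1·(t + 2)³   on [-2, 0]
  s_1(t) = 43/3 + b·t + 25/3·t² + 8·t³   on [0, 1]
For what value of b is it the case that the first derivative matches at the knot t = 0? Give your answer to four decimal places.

23.3333

s_0'(t) = 2 + 14/3·(t + 2) + 3·(t + 2)², so s_0'(0) = 70/3. On the right, s_1'(0) = b, so b = 70/3.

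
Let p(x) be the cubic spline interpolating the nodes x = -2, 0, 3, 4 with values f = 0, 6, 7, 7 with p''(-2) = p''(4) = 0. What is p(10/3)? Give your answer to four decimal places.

Write M_i for p''(x_i). With h_i = 2, 3, 1 and divided differences Δ_i = 3, 1/3, 0, the continuity of p' gives the tridiagonal system
  2·M_0 + 10·M_1 + 3·M_2 = 6(Δ_1 - Δ_0) = -16
  3·M_1 + 8·M_2 + 1·M_3 = 6(Δ_2 - Δ_1) = -2
Natural end conditions: M_0 = M_3 = 0.
Hence M_0 = 0, M_1 = -122/71, M_2 = 28/71, M_3 = 0.
On [3, 4], p(x) = 7 - 28/213·(x - 3) + 14/71·(x - 3)² - 14/213·(x - 3)³.
With (x - 3) = 1/3: p(10/3) = 40117/5751.

6.9757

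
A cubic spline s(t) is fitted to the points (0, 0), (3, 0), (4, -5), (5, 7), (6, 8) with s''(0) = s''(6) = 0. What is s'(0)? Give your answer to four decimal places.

3.9828

Let M_i = s''(x_i). Step sizes h_i = 3, 1, 1, 1; slopes of the chords Δ_i = (y_(i+1) - y_i)/h_i = 0, -5, 12, 1.
  3·M_0 + 8·M_1 + 1·M_2 = 6(Δ_1 - Δ_0) = -30
  1·M_1 + 4·M_2 + 1·M_3 = 6(Δ_2 - Δ_1) = 102
  1·M_2 + 4·M_3 + 1·M_4 = 6(Δ_3 - Δ_2) = -66
Natural end conditions: M_0 = M_4 = 0.
Solving the tridiagonal system: M_0 = 0, M_1 = -231/29, M_2 = 978/29, M_3 = -723/29, M_4 = 0.
On [0, 3], s'(t) = b_0 + 2c_0·t + 3d_0·t² with b_0 = Δ_0 - h_0(2M_0 + M_1)/6 = 231/58, c_0 = M_0/2 = 0, d_0 = (M_1 - M_0)/(6h_0) = -77/174. So s'(0) = 231/58.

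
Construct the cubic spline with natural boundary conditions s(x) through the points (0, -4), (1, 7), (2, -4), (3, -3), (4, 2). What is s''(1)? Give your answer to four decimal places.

-40.0714

With M_i denoting the second derivative at x_i, h_i = 1, 1, 1, 1, and Δ_i = (y_(i+1) − y_i)/h_i = 11, -11, 1, 5:
  1·M_0 + 4·M_1 + 1·M_2 = 6(Δ_1 - Δ_0) = -132
  1·M_1 + 4·M_2 + 1·M_3 = 6(Δ_2 - Δ_1) = 72
  1·M_2 + 4·M_3 + 1·M_4 = 6(Δ_3 - Δ_2) = 24
Natural end conditions: M_0 = M_4 = 0.
Solving the tridiagonal system: M_0 = 0, M_1 = -561/14, M_2 = 198/7, M_3 = -15/14, M_4 = 0.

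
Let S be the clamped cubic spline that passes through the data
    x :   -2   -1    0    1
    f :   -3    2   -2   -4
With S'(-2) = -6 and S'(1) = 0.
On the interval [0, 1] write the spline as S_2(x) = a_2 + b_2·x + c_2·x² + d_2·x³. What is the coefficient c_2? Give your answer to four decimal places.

With M_i denoting the second derivative at x_i, h_i = 1, 1, 1, and Δ_i = (y_(i+1) − y_i)/h_i = 5, -4, -2:
  1·M_0 + 4·M_1 + 1·M_2 = 6(Δ_1 - Δ_0) = -54
  1·M_1 + 4·M_2 + 1·M_3 = 6(Δ_2 - Δ_1) = 12
Clamped end conditions give two more equations: 2h_0·M_0 + h_0·M_1 = 6(Δ_0 - S'(-2)) = 66 and h_2·M_2 + 2h_2·M_3 = 6(S'(1) - Δ_2) = 12.
Forward elimination and back-substitution give M_0 = 234/5, M_1 = -138/5, M_2 = 48/5, M_3 = 6/5.
On [0, 1], with S_2(x) = a_2 + b_2·x + c_2·x² + d_2·x³: c_2 = M_2/2 = 24/5, d_2 = (M_3 - M_2)/(6h_2) = -7/5, b_2 = Δ_2 - h_2(2M_2 + M_3)/6 = -27/5.

4.8000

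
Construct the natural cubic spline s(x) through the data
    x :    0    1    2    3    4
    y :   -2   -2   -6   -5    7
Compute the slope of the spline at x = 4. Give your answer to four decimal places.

Write m_i for s''(x_i). With h_i = 1, 1, 1, 1 and divided differences Δ_i = 0, -4, 1, 12, the continuity of s' gives the tridiagonal system
  1·m_0 + 4·m_1 + 1·m_2 = 6(Δ_1 - Δ_0) = -24
  1·m_1 + 4·m_2 + 1·m_3 = 6(Δ_2 - Δ_1) = 30
  1·m_2 + 4·m_3 + 1·m_4 = 6(Δ_3 - Δ_2) = 66
Natural end conditions: m_0 = m_4 = 0.
Solving the tridiagonal system: m_0 = 0, m_1 = -207/28, m_2 = 39/7, m_3 = 423/28, m_4 = 0.
On [3, 4], s'(x) = b_3 + 2c_3·(x - 3) + 3d_3·(x - 3)² with b_3 = Δ_3 - h_3(2m_3 + m_4)/6 = 195/28, c_3 = m_3/2 = 423/56, d_3 = (m_4 - m_3)/(6h_3) = -141/56. So s'(4) = 813/56.

14.5179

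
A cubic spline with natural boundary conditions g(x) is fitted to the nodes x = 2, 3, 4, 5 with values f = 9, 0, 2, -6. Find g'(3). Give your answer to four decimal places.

-1.8000

Put M_i = g'' at the i-th knot. Here h = (1, 1, 1) and Δ = (-9, 2, -8), so the interior equations h_(i-1)·M_(i-1) + 2(h_(i-1)+h_i)·M_i + h_i·M_(i+1) = 6(Δ_i − Δ_(i-1)) read
  1·M_0 + 4·M_1 + 1·M_2 = 6(Δ_1 - Δ_0) = 66
  1·M_1 + 4·M_2 + 1·M_3 = 6(Δ_2 - Δ_1) = -60
Natural end conditions: M_0 = M_3 = 0.
Solving the tridiagonal system: M_0 = 0, M_1 = 108/5, M_2 = -102/5, M_3 = 0.
On [3, 4], g'(x) = b_1 + 2c_1·(x - 3) + 3d_1·(x - 3)² with b_1 = Δ_1 - h_1(2M_1 + M_2)/6 = -9/5, c_1 = M_1/2 = 54/5, d_1 = (M_2 - M_1)/(6h_1) = -7. So g'(3) = -9/5.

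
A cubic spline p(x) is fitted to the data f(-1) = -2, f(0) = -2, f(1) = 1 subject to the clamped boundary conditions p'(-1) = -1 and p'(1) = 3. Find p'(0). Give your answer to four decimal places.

Let σ_i = p''(x_i). Step sizes h_i = 1, 1; slopes of the chords Δ_i = (y_(i+1) - y_i)/h_i = 0, 3.
  1·σ_0 + 4·σ_1 + 1·σ_2 = 6(Δ_1 - Δ_0) = 18
Clamped end conditions give two more equations: 2h_0·σ_0 + h_0·σ_1 = 6(Δ_0 - p'(-1)) = 6 and h_1·σ_1 + 2h_1·σ_2 = 6(p'(1) - Δ_1) = 0.
Hence σ_0 = 1/2, σ_1 = 5, σ_2 = -5/2.
On [0, 1], p'(x) = b_1 + 2c_1·x + 3d_1·x² with b_1 = Δ_1 - h_1(2σ_1 + σ_2)/6 = 7/4, c_1 = σ_1/2 = 5/2, d_1 = (σ_2 - σ_1)/(6h_1) = -5/4. So p'(0) = 7/4.

1.7500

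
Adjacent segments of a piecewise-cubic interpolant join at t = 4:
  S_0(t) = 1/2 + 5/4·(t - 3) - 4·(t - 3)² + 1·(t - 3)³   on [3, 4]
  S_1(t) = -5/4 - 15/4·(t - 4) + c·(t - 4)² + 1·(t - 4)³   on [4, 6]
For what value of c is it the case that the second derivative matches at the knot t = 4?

S_0''(t) = -8 + 6·(t - 3), so S_0''(4) = -2. On the right, S_1''(4) = 2c, so c = -1.

-1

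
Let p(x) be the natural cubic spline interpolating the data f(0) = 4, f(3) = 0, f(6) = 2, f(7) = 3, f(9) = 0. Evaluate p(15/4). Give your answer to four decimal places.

-0.0406

With M_i denoting the second derivative at x_i, h_i = 3, 3, 1, 2, and Δ_i = (y_(i+1) − y_i)/h_i = -4/3, 2/3, 1, -3/2:
  3·M_0 + 12·M_1 + 3·M_2 = 6(Δ_1 - Δ_0) = 12
  3·M_1 + 8·M_2 + 1·M_3 = 6(Δ_2 - Δ_1) = 2
  1·M_2 + 6·M_3 + 2·M_4 = 6(Δ_3 - Δ_2) = -15
Natural end conditions: M_0 = M_4 = 0.
Solving: M_0 = 0, M_1 = 161/170, M_2 = 18/85, M_3 = -431/170, M_4 = 0.
On [3, 6], p(x) = 0 - 197/510·(x - 3) + 161/340·(x - 3)² - 25/612·(x - 3)³.
With (x - 3) = 3/4: p(15/4) = -883/21760.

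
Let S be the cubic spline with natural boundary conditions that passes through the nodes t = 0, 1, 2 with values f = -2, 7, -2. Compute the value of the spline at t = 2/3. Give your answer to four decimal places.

5.6667

Let m_i = S''(x_i). Step sizes h_i = 1, 1; slopes of the chords Δ_i = (y_(i+1) - y_i)/h_i = 9, -9.
  1·m_0 + 4·m_1 + 1·m_2 = 6(Δ_1 - Δ_0) = -108
Natural end conditions: m_0 = m_2 = 0.
Solving the tridiagonal system: m_0 = 0, m_1 = -27, m_2 = 0.
On [0, 1], S(t) = -2 + 27/2·t + 0·t² - 9/2·t³.
With t = 2/3: S(2/3) = 17/3.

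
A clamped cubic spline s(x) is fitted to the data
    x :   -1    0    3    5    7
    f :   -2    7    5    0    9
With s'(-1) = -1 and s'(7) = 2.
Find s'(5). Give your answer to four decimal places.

2.3889

Write σ_i for s''(x_i). With h_i = 1, 3, 2, 2 and divided differences Δ_i = 9, -2/3, -5/2, 9/2, the continuity of s' gives the tridiagonal system
  1·σ_0 + 8·σ_1 + 3·σ_2 = 6(Δ_1 - Δ_0) = -58
  3·σ_1 + 10·σ_2 + 2·σ_3 = 6(Δ_2 - Δ_1) = -11
  2·σ_2 + 8·σ_3 + 2·σ_4 = 6(Δ_3 - Δ_2) = 42
Clamped end conditions give two more equations: 2h_0·σ_0 + h_0·σ_1 = 6(Δ_0 - s'(-1)) = 60 and h_3·σ_3 + 2h_3·σ_4 = 6(s'(7) - Δ_3) = -15.
Solving the tridiagonal system: σ_0 = 325/9, σ_1 = -110/9, σ_2 = 11/9, σ_3 = 121/18, σ_4 = -64/9.
On [5, 7], s'(x) = b_3 + 2c_3·(x - 5) + 3d_3·(x - 5)² with b_3 = Δ_3 - h_3(2σ_3 + σ_4)/6 = 43/18, c_3 = σ_3/2 = 121/36, d_3 = (σ_4 - σ_3)/(6h_3) = -83/72. So s'(5) = 43/18.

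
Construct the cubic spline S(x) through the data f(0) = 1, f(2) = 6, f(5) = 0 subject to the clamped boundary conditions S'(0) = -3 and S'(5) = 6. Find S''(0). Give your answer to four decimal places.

12.7500

Write m_i for S''(x_i). With h_i = 2, 3 and divided differences Δ_i = 5/2, -2, the continuity of S' gives the tridiagonal system
  2·m_0 + 10·m_1 + 3·m_2 = 6(Δ_1 - Δ_0) = -27
Clamped end conditions give two more equations: 2h_0·m_0 + h_0·m_1 = 6(Δ_0 - S'(0)) = 33 and h_1·m_1 + 2h_1·m_2 = 6(S'(5) - Δ_1) = 48.
Forward elimination and back-substitution give m_0 = 51/4, m_1 = -9, m_2 = 25/2.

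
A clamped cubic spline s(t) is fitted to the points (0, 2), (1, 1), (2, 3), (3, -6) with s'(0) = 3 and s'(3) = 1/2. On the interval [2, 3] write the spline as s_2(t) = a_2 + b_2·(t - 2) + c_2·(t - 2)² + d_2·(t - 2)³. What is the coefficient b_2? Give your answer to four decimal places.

-5.7333

Let σ_i = s''(x_i). Step sizes h_i = 1, 1, 1; slopes of the chords Δ_i = (y_(i+1) - y_i)/h_i = -1, 2, -9.
  1·σ_0 + 4·σ_1 + 1·σ_2 = 6(Δ_1 - Δ_0) = 18
  1·σ_1 + 4·σ_2 + 1·σ_3 = 6(Δ_2 - Δ_1) = -66
Clamped end conditions give two more equations: 2h_0·σ_0 + h_0·σ_1 = 6(Δ_0 - s'(0)) = -24 and h_2·σ_2 + 2h_2·σ_3 = 6(s'(3) - Δ_2) = 57.
Solving: σ_0 = -313/15, σ_1 = 266/15, σ_2 = -481/15, σ_3 = 668/15.
On [2, 3], with s_2(t) = a_2 + b_2·(t - 2) + c_2·(t - 2)² + d_2·(t - 2)³: c_2 = σ_2/2 = -481/30, d_2 = (σ_3 - σ_2)/(6h_2) = 383/30, b_2 = Δ_2 - h_2(2σ_2 + σ_3)/6 = -86/15.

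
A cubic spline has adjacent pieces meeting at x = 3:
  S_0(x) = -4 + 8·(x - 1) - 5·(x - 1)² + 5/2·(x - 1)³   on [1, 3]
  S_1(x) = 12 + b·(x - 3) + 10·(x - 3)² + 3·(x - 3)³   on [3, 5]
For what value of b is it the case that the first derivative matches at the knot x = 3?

S_0'(x) = 8 - 10·(x - 1) + 15/2·(x - 1)², so S_0'(3) = 18. On the right, S_1'(3) = b, so b = 18.

18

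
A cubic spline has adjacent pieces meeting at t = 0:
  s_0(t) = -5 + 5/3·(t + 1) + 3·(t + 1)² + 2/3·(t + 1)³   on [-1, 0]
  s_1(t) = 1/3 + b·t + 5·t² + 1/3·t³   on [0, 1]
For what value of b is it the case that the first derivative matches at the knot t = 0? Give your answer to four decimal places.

9.6667

s_0'(t) = 5/3 + 6·(t + 1) + 2·(t + 1)², so s_0'(0) = 29/3. On the right, s_1'(0) = b, so b = 29/3.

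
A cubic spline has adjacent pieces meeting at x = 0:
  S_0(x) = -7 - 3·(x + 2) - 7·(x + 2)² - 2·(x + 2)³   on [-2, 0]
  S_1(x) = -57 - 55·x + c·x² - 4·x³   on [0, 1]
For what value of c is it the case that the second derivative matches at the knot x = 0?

S_0''(x) = -14 - 12·(x + 2), so S_0''(0) = -38. On the right, S_1''(0) = 2c, so c = -19.

-19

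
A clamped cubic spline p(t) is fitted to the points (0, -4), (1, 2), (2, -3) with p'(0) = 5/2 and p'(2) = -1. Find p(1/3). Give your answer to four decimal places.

With M_i denoting the second derivative at x_i, h_i = 1, 1, and Δ_i = (y_(i+1) − y_i)/h_i = 6, -5:
  1·M_0 + 4·M_1 + 1·M_2 = 6(Δ_1 - Δ_0) = -66
Clamped end conditions give two more equations: 2h_0·M_0 + h_0·M_1 = 6(Δ_0 - p'(0)) = 21 and h_1·M_1 + 2h_1·M_2 = 6(p'(2) - Δ_1) = 24.
Solving the tridiagonal system: M_0 = 101/4, M_1 = -59/2, M_2 = 107/4.
On [0, 1], p(t) = -4 + 5/2·t + 101/8·t² - 73/8·t³.
With t = 1/3: p(1/3) = -227/108.

-2.1019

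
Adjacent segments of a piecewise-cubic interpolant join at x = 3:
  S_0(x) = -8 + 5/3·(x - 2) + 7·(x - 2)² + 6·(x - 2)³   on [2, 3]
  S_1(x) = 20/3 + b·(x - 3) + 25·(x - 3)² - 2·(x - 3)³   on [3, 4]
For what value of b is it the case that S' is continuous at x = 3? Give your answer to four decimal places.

33.6667

S_0'(x) = 5/3 + 14·(x - 2) + 18·(x - 2)², so S_0'(3) = 101/3. On the right, S_1'(3) = b, so b = 101/3.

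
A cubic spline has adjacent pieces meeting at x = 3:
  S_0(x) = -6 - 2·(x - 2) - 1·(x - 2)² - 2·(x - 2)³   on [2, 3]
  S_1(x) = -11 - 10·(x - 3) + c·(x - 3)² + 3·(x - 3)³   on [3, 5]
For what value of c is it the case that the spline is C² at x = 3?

-7

S_0''(x) = -2 - 12·(x - 2), so S_0''(3) = -14. On the right, S_1''(3) = 2c, so c = -7.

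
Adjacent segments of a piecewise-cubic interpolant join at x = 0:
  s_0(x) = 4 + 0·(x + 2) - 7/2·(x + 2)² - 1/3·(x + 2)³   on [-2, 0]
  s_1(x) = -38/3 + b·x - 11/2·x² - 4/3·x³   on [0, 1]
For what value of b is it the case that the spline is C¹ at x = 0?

-18

s_0'(x) = 0 - 7·(x + 2) - 1·(x + 2)², so s_0'(0) = -18. On the right, s_1'(0) = b, so b = -18.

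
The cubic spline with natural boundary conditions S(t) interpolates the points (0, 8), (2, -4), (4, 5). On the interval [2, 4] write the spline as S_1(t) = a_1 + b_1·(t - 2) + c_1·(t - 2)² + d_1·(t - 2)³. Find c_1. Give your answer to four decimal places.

3.9375

Write m_i for S''(x_i). With h_i = 2, 2 and divided differences Δ_i = -6, 9/2, the continuity of S' gives the tridiagonal system
  2·m_0 + 8·m_1 + 2·m_2 = 6(Δ_1 - Δ_0) = 63
Natural end conditions: m_0 = m_2 = 0.
Solving: m_0 = 0, m_1 = 63/8, m_2 = 0.
On [2, 4], with S_1(t) = a_1 + b_1·(t - 2) + c_1·(t - 2)² + d_1·(t - 2)³: c_1 = m_1/2 = 63/16, d_1 = (m_2 - m_1)/(6h_1) = -21/32, b_1 = Δ_1 - h_1(2m_1 + m_2)/6 = -3/4.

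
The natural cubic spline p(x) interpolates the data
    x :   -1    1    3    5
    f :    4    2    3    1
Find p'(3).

0

Write M_i for p''(x_i). With h_i = 2, 2, 2 and divided differences Δ_i = -1, 1/2, -1, the continuity of p' gives the tridiagonal system
  2·M_0 + 8·M_1 + 2·M_2 = 6(Δ_1 - Δ_0) = 9
  2·M_1 + 8·M_2 + 2·M_3 = 6(Δ_2 - Δ_1) = -9
Natural end conditions: M_0 = M_3 = 0.
Solving the tridiagonal system: M_0 = 0, M_1 = 3/2, M_2 = -3/2, M_3 = 0.
On [3, 5], p'(x) = b_2 + 2c_2·(x - 3) + 3d_2·(x - 3)² with b_2 = Δ_2 - h_2(2M_2 + M_3)/6 = 0, c_2 = M_2/2 = -3/4, d_2 = (M_3 - M_2)/(6h_2) = 1/8. So p'(3) = 0.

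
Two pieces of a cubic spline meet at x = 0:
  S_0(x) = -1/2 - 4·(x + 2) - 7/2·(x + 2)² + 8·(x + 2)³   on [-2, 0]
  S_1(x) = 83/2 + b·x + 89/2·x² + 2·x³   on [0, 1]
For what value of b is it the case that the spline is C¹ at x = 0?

S_0'(x) = -4 - 7·(x + 2) + 24·(x + 2)², so S_0'(0) = 78. On the right, S_1'(0) = b, so b = 78.

78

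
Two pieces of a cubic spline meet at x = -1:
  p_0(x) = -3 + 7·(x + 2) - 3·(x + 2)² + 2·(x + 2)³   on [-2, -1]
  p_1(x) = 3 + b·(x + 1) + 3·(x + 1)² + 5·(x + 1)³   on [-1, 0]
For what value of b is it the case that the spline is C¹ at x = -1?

7

p_0'(x) = 7 - 6·(x + 2) + 6·(x + 2)², so p_0'(-1) = 7. On the right, p_1'(-1) = b, so b = 7.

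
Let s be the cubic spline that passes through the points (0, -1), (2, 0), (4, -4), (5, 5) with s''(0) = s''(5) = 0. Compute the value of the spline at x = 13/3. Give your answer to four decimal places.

-1.7828

Put M_i = s'' at the i-th knot. Here h = (2, 2, 1) and Δ = (1/2, -2, 9), so the interior equations h_(i-1)·M_(i-1) + 2(h_(i-1)+h_i)·M_i + h_i·M_(i+1) = 6(Δ_i − Δ_(i-1)) read
  2·M_0 + 8·M_1 + 2·M_2 = 6(Δ_1 - Δ_0) = -15
  2·M_1 + 6·M_2 + 1·M_3 = 6(Δ_2 - Δ_1) = 66
Natural end conditions: M_0 = M_3 = 0.
Hence M_0 = 0, M_1 = -111/22, M_2 = 279/22, M_3 = 0.
On [4, 5], s(x) = -4 + 105/22·(x - 4) + 279/44·(x - 4)² - 93/44·(x - 4)³.
With (x - 4) = 1/3: s(13/3) = -353/198.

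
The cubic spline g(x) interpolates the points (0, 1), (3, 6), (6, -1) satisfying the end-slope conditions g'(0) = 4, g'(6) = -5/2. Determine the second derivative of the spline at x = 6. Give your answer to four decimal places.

0.7500

Put M_i = g'' at the i-th knot. Here h = (3, 3) and Δ = (5/3, -7/3), so the interior equations h_(i-1)·M_(i-1) + 2(h_(i-1)+h_i)·M_i + h_i·M_(i+1) = 6(Δ_i − Δ_(i-1)) read
  3·M_0 + 12·M_1 + 3·M_2 = 6(Δ_1 - Δ_0) = -24
Clamped end conditions give two more equations: 2h_0·M_0 + h_0·M_1 = 6(Δ_0 - g'(0)) = -14 and h_1·M_1 + 2h_1·M_2 = 6(g'(6) - Δ_1) = -1.
Solving: M_0 = -17/12, M_1 = -11/6, M_2 = 3/4.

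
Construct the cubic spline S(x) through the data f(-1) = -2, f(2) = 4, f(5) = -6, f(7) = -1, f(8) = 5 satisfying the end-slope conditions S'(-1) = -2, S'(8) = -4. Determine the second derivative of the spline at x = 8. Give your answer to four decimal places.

-34.0093

With M_i denoting the second derivative at x_i, h_i = 3, 3, 2, 1, and Δ_i = (y_(i+1) − y_i)/h_i = 2, -10/3, 5/2, 6:
  3·M_0 + 12·M_1 + 3·M_2 = 6(Δ_1 - Δ_0) = -32
  3·M_1 + 10·M_2 + 2·M_3 = 6(Δ_2 - Δ_1) = 35
  2·M_2 + 6·M_3 + 1·M_4 = 6(Δ_3 - Δ_2) = 21
Clamped end conditions give two more equations: 2h_0·M_0 + h_0·M_1 = 6(Δ_0 - S'(-1)) = 24 and h_3·M_3 + 2h_3·M_4 = 6(S'(8) - Δ_3) = -60.
Solving the tridiagonal system: M_0 = 1423/216, M_1 = -559/108, M_2 = 745/216, M_3 = 433/54, M_4 = -3673/108.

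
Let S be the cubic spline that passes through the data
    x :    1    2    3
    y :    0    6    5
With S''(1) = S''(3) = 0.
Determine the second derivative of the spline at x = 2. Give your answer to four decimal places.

-10.5000

Write M_i for S''(x_i). With h_i = 1, 1 and divided differences Δ_i = 6, -1, the continuity of S' gives the tridiagonal system
  1·M_0 + 4·M_1 + 1·M_2 = 6(Δ_1 - Δ_0) = -42
Natural end conditions: M_0 = M_2 = 0.
Solving: M_0 = 0, M_1 = -21/2, M_2 = 0.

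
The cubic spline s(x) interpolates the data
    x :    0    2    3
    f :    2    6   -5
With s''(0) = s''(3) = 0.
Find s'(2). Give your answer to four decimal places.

-6.6667

Let M_i = s''(x_i). Step sizes h_i = 2, 1; slopes of the chords Δ_i = (y_(i+1) - y_i)/h_i = 2, -11.
  2·M_0 + 6·M_1 + 1·M_2 = 6(Δ_1 - Δ_0) = -78
Natural end conditions: M_0 = M_2 = 0.
Forward elimination and back-substitution give M_0 = 0, M_1 = -13, M_2 = 0.
On [2, 3], s'(x) = b_1 + 2c_1·(x - 2) + 3d_1·(x - 2)² with b_1 = Δ_1 - h_1(2M_1 + M_2)/6 = -20/3, c_1 = M_1/2 = -13/2, d_1 = (M_2 - M_1)/(6h_1) = 13/6. So s'(2) = -20/3.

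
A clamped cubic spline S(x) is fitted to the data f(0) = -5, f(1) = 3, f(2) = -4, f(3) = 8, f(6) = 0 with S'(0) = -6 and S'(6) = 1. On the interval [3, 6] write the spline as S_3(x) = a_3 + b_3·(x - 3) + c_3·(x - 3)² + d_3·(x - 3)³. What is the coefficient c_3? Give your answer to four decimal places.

-11.2222

Put M_i = S'' at the i-th knot. Here h = (1, 1, 1, 3) and Δ = (8, -7, 12, -8/3), so the interior equations h_(i-1)·M_(i-1) + 2(h_(i-1)+h_i)·M_i + h_i·M_(i+1) = 6(Δ_i − Δ_(i-1)) read
  1·M_0 + 4·M_1 + 1·M_2 = 6(Δ_1 - Δ_0) = -90
  1·M_1 + 4·M_2 + 1·M_3 = 6(Δ_2 - Δ_1) = 114
  1·M_2 + 8·M_3 + 3·M_4 = 6(Δ_3 - Δ_2) = -88
Clamped end conditions give two more equations: 2h_0·M_0 + h_0·M_1 = 6(Δ_0 - S'(0)) = 84 and h_3·M_3 + 2h_3·M_4 = 6(S'(6) - Δ_3) = 22.
Solving: M_0 = 608/9, M_1 = -460/9, M_2 = 422/9, M_3 = -202/9, M_4 = 134/9.
On [3, 6], with S_3(x) = a_3 + b_3·(x - 3) + c_3·(x - 3)² + d_3·(x - 3)³: c_3 = M_3/2 = -101/9, d_3 = (M_4 - M_3)/(6h_3) = 56/27, b_3 = Δ_3 - h_3(2M_3 + M_4)/6 = 37/3.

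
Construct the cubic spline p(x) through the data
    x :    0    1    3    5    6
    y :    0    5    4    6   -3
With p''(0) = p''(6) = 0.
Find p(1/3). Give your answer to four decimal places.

Put m_i = p'' at the i-th knot. Here h = (1, 2, 2, 1) and Δ = (5, -1/2, 1, -9), so the interior equations h_(i-1)·m_(i-1) + 2(h_(i-1)+h_i)·m_i + h_i·m_(i+1) = 6(Δ_i − Δ_(i-1)) read
  1·m_0 + 6·m_1 + 2·m_2 = 6(Δ_1 - Δ_0) = -33
  2·m_1 + 8·m_2 + 2·m_3 = 6(Δ_2 - Δ_1) = 9
  2·m_2 + 6·m_3 + 1·m_4 = 6(Δ_3 - Δ_2) = -60
Natural end conditions: m_0 = m_4 = 0.
Solving: m_0 = 0, m_1 = -15/2, m_2 = 6, m_3 = -12, m_4 = 0.
On [0, 1], p(x) = 0 + 25/4·x + 0·x² - 5/4·x³.
With x = 1/3: p(1/3) = 55/27.

2.0370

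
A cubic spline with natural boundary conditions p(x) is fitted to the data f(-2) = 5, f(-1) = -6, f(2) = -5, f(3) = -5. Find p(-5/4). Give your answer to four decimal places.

-3.7969

Let M_i = p''(x_i). Step sizes h_i = 1, 3, 1; slopes of the chords Δ_i = (y_(i+1) - y_i)/h_i = -11, 1/3, 0.
  1·M_0 + 8·M_1 + 3·M_2 = 6(Δ_1 - Δ_0) = 68
  3·M_1 + 8·M_2 + 1·M_3 = 6(Δ_2 - Δ_1) = -2
Natural end conditions: M_0 = M_3 = 0.
Solving the tridiagonal system: M_0 = 0, M_1 = 10, M_2 = -4, M_3 = 0.
On [-2, -1], p(x) = 5 - 38/3·(x + 2) + 0·(x + 2)² + 5/3·(x + 2)³.
With (x + 2) = 3/4: p(-5/4) = -243/64.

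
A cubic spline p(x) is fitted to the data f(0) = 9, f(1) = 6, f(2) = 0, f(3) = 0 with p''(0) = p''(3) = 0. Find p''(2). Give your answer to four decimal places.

Write σ_i for p''(x_i). With h_i = 1, 1, 1 and divided differences Δ_i = -3, -6, 0, the continuity of p' gives the tridiagonal system
  1·σ_0 + 4·σ_1 + 1·σ_2 = 6(Δ_1 - Δ_0) = -18
  1·σ_1 + 4·σ_2 + 1·σ_3 = 6(Δ_2 - Δ_1) = 36
Natural end conditions: σ_0 = σ_3 = 0.
Solving the tridiagonal system: σ_0 = 0, σ_1 = -36/5, σ_2 = 54/5, σ_3 = 0.

10.8000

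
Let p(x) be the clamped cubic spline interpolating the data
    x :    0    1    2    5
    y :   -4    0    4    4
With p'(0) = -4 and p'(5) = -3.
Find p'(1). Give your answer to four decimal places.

6.3793

Put σ_i = p'' at the i-th knot. Here h = (1, 1, 3) and Δ = (4, 4, 0), so the interior equations h_(i-1)·σ_(i-1) + 2(h_(i-1)+h_i)·σ_i + h_i·σ_(i+1) = 6(Δ_i − Δ_(i-1)) read
  1·σ_0 + 4·σ_1 + 1·σ_2 = 6(Δ_1 - Δ_0) = 0
  1·σ_1 + 8·σ_2 + 3·σ_3 = 6(Δ_2 - Δ_1) = -24
Clamped end conditions give two more equations: 2h_0·σ_0 + h_0·σ_1 = 6(Δ_0 - p'(0)) = 48 and h_2·σ_2 + 2h_2·σ_3 = 6(p'(5) - Δ_2) = -18.
Forward elimination and back-substitution give σ_0 = 790/29, σ_1 = -188/29, σ_2 = -38/29, σ_3 = -68/29.
On [1, 2], p'(x) = b_1 + 2c_1·(x - 1) + 3d_1·(x - 1)² with b_1 = Δ_1 - h_1(2σ_1 + σ_2)/6 = 185/29, c_1 = σ_1/2 = -94/29, d_1 = (σ_2 - σ_1)/(6h_1) = 25/29. So p'(1) = 185/29.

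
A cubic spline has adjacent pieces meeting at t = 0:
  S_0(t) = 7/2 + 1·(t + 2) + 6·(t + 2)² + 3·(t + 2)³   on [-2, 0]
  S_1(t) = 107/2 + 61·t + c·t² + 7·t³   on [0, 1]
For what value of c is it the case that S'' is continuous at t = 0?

24

S_0''(t) = 12 + 18·(t + 2), so S_0''(0) = 48. On the right, S_1''(0) = 2c, so c = 24.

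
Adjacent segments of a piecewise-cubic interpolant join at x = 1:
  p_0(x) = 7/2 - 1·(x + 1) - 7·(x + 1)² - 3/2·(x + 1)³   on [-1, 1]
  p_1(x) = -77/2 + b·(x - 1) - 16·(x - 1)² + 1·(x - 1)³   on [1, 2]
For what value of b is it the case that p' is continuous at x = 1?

p_0'(x) = -1 - 14·(x + 1) - 9/2·(x + 1)², so p_0'(1) = -47. On the right, p_1'(1) = b, so b = -47.

-47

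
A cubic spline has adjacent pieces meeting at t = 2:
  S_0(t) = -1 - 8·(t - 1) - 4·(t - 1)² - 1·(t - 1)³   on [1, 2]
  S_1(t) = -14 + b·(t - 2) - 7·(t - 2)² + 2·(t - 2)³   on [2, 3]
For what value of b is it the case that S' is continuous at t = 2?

-19

S_0'(t) = -8 - 8·(t - 1) - 3·(t - 1)², so S_0'(2) = -19. On the right, S_1'(2) = b, so b = -19.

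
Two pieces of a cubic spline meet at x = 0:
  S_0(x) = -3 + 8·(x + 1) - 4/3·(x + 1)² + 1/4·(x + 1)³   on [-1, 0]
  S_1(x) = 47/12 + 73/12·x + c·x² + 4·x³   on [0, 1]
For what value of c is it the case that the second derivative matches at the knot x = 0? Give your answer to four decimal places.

-0.5833

S_0''(x) = -8/3 + 3/2·(x + 1), so S_0''(0) = -7/6. On the right, S_1''(0) = 2c, so c = -7/12.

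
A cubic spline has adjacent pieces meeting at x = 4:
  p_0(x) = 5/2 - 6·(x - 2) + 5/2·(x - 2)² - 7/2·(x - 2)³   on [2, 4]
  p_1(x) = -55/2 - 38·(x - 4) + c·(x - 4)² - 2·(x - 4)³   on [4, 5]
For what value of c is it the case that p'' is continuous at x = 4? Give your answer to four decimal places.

-18.5000

p_0''(x) = 5 - 21·(x - 2), so p_0''(4) = -37. On the right, p_1''(4) = 2c, so c = -37/2.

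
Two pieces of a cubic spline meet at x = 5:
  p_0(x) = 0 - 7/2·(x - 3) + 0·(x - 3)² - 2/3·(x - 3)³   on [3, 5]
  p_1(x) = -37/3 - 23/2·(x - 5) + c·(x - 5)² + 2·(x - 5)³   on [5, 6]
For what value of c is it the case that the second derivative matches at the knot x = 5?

p_0''(x) = 0 - 4·(x - 3), so p_0''(5) = -8. On the right, p_1''(5) = 2c, so c = -4.

-4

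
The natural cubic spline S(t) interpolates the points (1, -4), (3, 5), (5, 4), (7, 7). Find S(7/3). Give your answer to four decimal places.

Let m_i = S''(x_i). Step sizes h_i = 2, 2, 2; slopes of the chords Δ_i = (y_(i+1) - y_i)/h_i = 9/2, -1/2, 3/2.
  2·m_0 + 8·m_1 + 2·m_2 = 6(Δ_1 - Δ_0) = -30
  2·m_1 + 8·m_2 + 2·m_3 = 6(Δ_2 - Δ_1) = 12
Natural end conditions: m_0 = m_3 = 0.
Solving: m_0 = 0, m_1 = -22/5, m_2 = 13/5, m_3 = 0.
On [1, 3], S(t) = -4 + 179/30·(t - 1) + 0·(t - 1)² - 11/30·(t - 1)³.
With (t - 1) = 4/3: S(7/3) = 250/81.

3.0864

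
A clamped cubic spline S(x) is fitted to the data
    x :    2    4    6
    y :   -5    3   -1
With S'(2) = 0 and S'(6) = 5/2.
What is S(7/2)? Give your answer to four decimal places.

Put M_i = S'' at the i-th knot. Here h = (2, 2) and Δ = (4, -2), so the interior equations h_(i-1)·M_(i-1) + 2(h_(i-1)+h_i)·M_i + h_i·M_(i+1) = 6(Δ_i − Δ_(i-1)) read
  2·M_0 + 8·M_1 + 2·M_2 = 6(Δ_1 - Δ_0) = -36
Clamped end conditions give two more equations: 2h_0·M_0 + h_0·M_1 = 6(Δ_0 - S'(2)) = 24 and h_1·M_1 + 2h_1·M_2 = 6(S'(6) - Δ_1) = 27.
Forward elimination and back-substitution give M_0 = 89/8, M_1 = -41/4, M_2 = 95/8.
On [2, 4], S(x) = -5 + 0·(x - 2) + 89/16·(x - 2)² - 57/32·(x - 2)³.
With (x - 2) = 3/2: S(7/2) = 385/256.

1.5039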